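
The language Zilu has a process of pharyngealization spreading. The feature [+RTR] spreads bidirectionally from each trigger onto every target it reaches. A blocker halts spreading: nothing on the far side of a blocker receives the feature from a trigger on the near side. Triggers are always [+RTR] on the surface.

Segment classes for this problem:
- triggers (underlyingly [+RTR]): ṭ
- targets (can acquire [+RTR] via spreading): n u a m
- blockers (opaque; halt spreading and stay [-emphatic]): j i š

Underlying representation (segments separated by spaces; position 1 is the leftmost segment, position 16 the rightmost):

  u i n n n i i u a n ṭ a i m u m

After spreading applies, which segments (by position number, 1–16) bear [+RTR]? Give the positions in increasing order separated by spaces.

From /ṭ/ at 11 rightward: 12 /a/ → [+RTR]; 13 /i/ blocks.
From /ṭ/ at 11 leftward: 10 /n/ → [+RTR]; 9 /a/ → [+RTR]; 8 /u/ → [+RTR]; 7 /i/ blocks.
Targets with no active source: positions 1 3 4 5 14 15 16 stay [-emphatic].

8 9 10 11 12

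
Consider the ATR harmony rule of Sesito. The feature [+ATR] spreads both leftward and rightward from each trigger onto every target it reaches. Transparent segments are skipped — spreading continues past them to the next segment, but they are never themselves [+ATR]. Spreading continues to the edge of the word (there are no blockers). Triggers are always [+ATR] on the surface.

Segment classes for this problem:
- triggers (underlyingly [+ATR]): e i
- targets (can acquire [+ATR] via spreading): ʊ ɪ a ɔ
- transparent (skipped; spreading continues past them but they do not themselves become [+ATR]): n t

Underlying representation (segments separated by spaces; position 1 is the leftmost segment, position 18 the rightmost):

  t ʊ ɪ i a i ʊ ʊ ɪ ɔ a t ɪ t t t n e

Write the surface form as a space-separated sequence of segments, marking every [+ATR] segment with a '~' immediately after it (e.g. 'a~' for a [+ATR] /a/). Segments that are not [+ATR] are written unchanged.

t ʊ~ ɪ~ i~ a~ i~ ʊ~ ʊ~ ɪ~ ɔ~ a~ t ɪ~ t t t n e~

From /i/ at 4 rightward: 5 /a/ → [+ATR]; 6 /i/ is itself a trigger — this domain ends here.
From /i/ at 4 leftward: 3 /ɪ/ → [+ATR]; 2 /ʊ/ → [+ATR]; 1 /t/ transparent; word edge.
From /i/ at 6 rightward: 7 /ʊ/ → [+ATR]; 8 /ʊ/ → [+ATR]; 9 /ɪ/ → [+ATR]; 10 /ɔ/ → [+ATR]; 11 /a/ → [+ATR]; 12 /t/ transparent; 13 /ɪ/ → [+ATR]; 14 /t/ transparent; 15 /t/ transparent; 16 /t/ transparent; 17 /n/ transparent; 18 /e/ is itself a trigger — this domain ends here.
From /i/ at 6 leftward: 5 /a/ → [+ATR]; 4 /i/ is itself a trigger — this domain ends here.
From /e/ at 18 rightward: word edge.
From /e/ at 18 leftward: 17 /n/ transparent; 16 /t/ transparent; 15 /t/ transparent; 14 /t/ transparent; 13 /ɪ/ → [+ATR]; 12 /t/ transparent; 11 /a/ → [+ATR]; 10 /ɔ/ → [+ATR]; 9 /ɪ/ → [+ATR]; 8 /ʊ/ → [+ATR]; 7 /ʊ/ → [+ATR]; 6 /i/ is itself a trigger — this domain ends here.
[+ATR] positions on the surface: 2 3 4 5 6 7 8 9 10 11 13 18.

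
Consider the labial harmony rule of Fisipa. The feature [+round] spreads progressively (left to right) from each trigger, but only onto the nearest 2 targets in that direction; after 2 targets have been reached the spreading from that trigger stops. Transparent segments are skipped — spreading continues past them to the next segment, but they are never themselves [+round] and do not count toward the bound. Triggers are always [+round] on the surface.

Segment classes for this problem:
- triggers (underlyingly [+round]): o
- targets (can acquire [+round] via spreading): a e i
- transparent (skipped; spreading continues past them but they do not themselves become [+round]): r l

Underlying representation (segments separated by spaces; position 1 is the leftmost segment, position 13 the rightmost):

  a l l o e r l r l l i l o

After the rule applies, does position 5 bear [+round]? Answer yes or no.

yes

From /o/ at 4 rightward: 5 /e/ → [+round]; 6 /r/ transparent; 7 /l/ transparent; 8 /r/ transparent; 9 /l/ transparent; 10 /l/ transparent; 11 /i/ → [+round]; bound reached.
From /o/ at 13 rightward: word edge.
Target with no active source: position 1 stays [-round].
[+round] positions on the surface: 4 5 11 13.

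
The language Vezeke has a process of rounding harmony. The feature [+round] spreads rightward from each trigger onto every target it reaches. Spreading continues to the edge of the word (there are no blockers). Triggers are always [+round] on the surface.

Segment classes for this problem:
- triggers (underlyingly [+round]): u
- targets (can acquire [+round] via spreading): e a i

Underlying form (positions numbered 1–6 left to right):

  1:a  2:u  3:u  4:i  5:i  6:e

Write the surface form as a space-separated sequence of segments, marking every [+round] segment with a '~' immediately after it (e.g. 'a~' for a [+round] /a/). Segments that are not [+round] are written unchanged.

a u~ u~ i~ i~ e~

From /u/ at 2 rightward: 3 /u/ is itself a trigger — this domain ends here.
From /u/ at 3 rightward: 4 /i/ → [+round]; 5 /i/ → [+round]; 6 /e/ → [+round]; word edge.
Target with no active source: position 1 stays [-round].
[+round] positions on the surface: 2 3 4 5 6.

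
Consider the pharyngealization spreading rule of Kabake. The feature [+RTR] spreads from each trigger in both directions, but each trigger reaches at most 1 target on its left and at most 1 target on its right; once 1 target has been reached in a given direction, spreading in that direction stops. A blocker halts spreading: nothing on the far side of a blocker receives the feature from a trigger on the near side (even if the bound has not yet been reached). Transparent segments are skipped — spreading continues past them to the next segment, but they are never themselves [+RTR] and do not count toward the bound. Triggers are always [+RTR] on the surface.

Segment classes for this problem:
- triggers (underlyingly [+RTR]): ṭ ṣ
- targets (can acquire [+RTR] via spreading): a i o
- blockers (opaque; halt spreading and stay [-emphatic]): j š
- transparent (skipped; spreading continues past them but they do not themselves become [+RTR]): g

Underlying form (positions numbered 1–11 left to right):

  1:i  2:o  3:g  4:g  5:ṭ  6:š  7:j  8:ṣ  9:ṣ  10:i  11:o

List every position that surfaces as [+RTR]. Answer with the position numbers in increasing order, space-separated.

From /ṭ/ at 5 rightward: 6 /š/ blocks.
From /ṭ/ at 5 leftward: 4 /g/ transparent; 3 /g/ transparent; 2 /o/ → [+RTR]; bound reached.
From /ṣ/ at 8 rightward: 9 /ṣ/ is itself a trigger — this domain ends here.
From /ṣ/ at 8 leftward: 7 /j/ blocks.
From /ṣ/ at 9 rightward: 10 /i/ → [+RTR]; bound reached.
From /ṣ/ at 9 leftward: 8 /ṣ/ is itself a trigger — this domain ends here.
Targets with no active source: positions 1 11 stay [-emphatic].

2 5 8 9 10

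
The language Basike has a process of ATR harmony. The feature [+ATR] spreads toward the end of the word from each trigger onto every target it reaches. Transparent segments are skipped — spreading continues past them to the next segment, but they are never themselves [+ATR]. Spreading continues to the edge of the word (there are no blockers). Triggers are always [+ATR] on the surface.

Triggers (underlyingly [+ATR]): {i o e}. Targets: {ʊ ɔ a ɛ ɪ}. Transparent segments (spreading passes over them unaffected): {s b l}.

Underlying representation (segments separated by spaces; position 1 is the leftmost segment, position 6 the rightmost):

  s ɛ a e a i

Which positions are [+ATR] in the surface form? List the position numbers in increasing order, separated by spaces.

4 5 6

From /e/ at 4 rightward: 5 /a/ → [+ATR]; 6 /i/ is itself a trigger — this domain ends here.
From /i/ at 6 rightward: word edge.
Targets with no active source: positions 2 3 stay [-ATR].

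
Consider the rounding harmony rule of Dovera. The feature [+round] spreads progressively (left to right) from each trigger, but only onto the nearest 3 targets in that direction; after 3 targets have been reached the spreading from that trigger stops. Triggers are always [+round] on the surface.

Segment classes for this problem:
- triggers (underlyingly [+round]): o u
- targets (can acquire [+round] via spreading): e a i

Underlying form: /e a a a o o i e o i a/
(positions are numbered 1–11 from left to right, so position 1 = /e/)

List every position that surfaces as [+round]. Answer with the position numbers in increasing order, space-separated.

From /o/ at 5 rightward: 6 /o/ is itself a trigger — this domain ends here.
From /o/ at 6 rightward: 7 /i/ → [+round]; 8 /e/ → [+round]; 9 /o/ is itself a trigger — this domain ends here.
From /o/ at 9 rightward: 10 /i/ → [+round]; 11 /a/ → [+round]; word edge.
Targets with no active source: positions 1 2 3 4 stay [-round].

5 6 7 8 9 10 11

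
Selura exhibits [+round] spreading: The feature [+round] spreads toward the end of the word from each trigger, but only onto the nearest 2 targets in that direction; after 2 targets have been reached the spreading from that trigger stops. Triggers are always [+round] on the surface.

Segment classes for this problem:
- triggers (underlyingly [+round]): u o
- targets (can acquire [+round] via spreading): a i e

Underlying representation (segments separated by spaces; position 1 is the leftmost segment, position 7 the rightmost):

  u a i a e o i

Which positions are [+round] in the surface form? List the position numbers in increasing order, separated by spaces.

1 2 3 6 7

From /u/ at 1 rightward: 2 /a/ → [+round]; 3 /i/ → [+round]; bound reached.
From /o/ at 6 rightward: 7 /i/ → [+round]; word edge.
Targets with no active source: positions 4 5 stay [-round].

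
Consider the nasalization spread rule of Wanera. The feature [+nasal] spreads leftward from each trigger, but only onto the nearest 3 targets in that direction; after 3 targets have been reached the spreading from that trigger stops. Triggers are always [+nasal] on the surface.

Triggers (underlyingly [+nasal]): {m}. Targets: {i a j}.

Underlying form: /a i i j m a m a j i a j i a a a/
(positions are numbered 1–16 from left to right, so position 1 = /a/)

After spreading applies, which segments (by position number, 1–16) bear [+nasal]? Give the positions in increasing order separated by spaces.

From /m/ at 5 leftward: 4 /j/ → [+nasal]; 3 /i/ → [+nasal]; 2 /i/ → [+nasal]; bound reached.
From /m/ at 7 leftward: 6 /a/ → [+nasal]; 5 /m/ is itself a trigger — this domain ends here.
Targets with no active source: positions 1 8 9 10 11 12 13 14 15 16 stay [-nasal].

2 3 4 5 6 7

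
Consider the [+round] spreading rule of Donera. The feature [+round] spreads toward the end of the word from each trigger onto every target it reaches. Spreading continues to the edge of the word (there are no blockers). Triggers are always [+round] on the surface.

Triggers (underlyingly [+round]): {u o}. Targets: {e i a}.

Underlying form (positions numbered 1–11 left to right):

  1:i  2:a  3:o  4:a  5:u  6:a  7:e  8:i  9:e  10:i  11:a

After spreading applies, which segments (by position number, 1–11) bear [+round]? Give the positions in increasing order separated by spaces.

3 4 5 6 7 8 9 10 11

From /o/ at 3 rightward: 4 /a/ → [+round]; 5 /u/ is itself a trigger — this domain ends here.
From /u/ at 5 rightward: 6 /a/ → [+round]; 7 /e/ → [+round]; 8 /i/ → [+round]; 9 /e/ → [+round]; 10 /i/ → [+round]; 11 /a/ → [+round]; word edge.
Targets with no active source: positions 1 2 stay [-round].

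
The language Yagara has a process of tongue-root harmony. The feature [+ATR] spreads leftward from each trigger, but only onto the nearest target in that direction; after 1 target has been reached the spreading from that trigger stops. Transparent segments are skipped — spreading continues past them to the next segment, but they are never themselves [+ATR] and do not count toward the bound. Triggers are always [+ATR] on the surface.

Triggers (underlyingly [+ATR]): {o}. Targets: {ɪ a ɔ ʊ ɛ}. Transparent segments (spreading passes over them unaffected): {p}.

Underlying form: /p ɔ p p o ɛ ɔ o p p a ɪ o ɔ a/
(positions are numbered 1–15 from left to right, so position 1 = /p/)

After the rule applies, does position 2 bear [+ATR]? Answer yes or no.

From /o/ at 5 leftward: 4 /p/ transparent; 3 /p/ transparent; 2 /ɔ/ → [+ATR]; bound reached.
From /o/ at 8 leftward: 7 /ɔ/ → [+ATR]; bound reached.
From /o/ at 13 leftward: 12 /ɪ/ → [+ATR]; bound reached.
Targets with no active source: positions 6 11 14 15 stay [-ATR].
[+ATR] positions on the surface: 2 5 7 8 12 13.

yes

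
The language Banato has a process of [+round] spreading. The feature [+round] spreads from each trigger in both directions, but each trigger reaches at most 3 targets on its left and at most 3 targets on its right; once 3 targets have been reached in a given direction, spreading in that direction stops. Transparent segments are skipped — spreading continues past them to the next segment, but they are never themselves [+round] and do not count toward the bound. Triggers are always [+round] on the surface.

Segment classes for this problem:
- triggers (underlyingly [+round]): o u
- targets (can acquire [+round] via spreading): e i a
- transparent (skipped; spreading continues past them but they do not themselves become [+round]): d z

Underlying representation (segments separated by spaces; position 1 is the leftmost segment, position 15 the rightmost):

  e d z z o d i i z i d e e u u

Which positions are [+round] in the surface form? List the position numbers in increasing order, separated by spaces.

From /o/ at 5 rightward: 6 /d/ transparent; 7 /i/ → [+round]; 8 /i/ → [+round]; 9 /z/ transparent; 10 /i/ → [+round]; bound reached.
From /o/ at 5 leftward: 4 /z/ transparent; 3 /z/ transparent; 2 /d/ transparent; 1 /e/ → [+round]; word edge.
From /u/ at 14 rightward: 15 /u/ is itself a trigger — this domain ends here.
From /u/ at 14 leftward: 13 /e/ → [+round]; 12 /e/ → [+round]; 11 /d/ transparent; 10 /i/ → [+round]; bound reached.
From /u/ at 15 rightward: word edge.
From /u/ at 15 leftward: 14 /u/ is itself a trigger — this domain ends here.

1 5 7 8 10 12 13 14 15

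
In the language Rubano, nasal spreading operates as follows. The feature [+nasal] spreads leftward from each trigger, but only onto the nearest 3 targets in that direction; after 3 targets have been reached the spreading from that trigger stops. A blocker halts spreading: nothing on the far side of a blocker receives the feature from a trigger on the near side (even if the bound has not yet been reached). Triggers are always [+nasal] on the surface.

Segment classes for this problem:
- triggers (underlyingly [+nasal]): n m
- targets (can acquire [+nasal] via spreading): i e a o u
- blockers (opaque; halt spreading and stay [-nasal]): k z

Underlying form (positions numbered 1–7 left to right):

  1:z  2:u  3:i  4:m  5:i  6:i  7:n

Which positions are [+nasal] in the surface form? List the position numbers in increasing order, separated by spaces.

2 3 4 5 6 7

From /m/ at 4 leftward: 3 /i/ → [+nasal]; 2 /u/ → [+nasal]; 1 /z/ blocks.
From /n/ at 7 leftward: 6 /i/ → [+nasal]; 5 /i/ → [+nasal]; 4 /m/ is itself a trigger — this domain ends here.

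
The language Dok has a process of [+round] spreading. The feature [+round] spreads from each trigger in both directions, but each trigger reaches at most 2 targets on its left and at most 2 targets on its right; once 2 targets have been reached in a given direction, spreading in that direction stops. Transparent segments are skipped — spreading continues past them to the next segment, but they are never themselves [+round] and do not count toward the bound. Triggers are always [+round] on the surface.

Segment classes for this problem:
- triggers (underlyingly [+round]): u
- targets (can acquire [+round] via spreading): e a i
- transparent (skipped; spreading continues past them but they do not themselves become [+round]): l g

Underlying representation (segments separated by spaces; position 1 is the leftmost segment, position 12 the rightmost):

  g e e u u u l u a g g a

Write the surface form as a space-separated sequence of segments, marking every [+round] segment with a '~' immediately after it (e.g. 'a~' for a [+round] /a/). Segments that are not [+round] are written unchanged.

From /u/ at 4 rightward: 5 /u/ is itself a trigger — this domain ends here.
From /u/ at 4 leftward: 3 /e/ → [+round]; 2 /e/ → [+round]; bound reached.
From /u/ at 5 rightward: 6 /u/ is itself a trigger — this domain ends here.
From /u/ at 5 leftward: 4 /u/ is itself a trigger — this domain ends here.
From /u/ at 6 rightward: 7 /l/ transparent; 8 /u/ is itself a trigger — this domain ends here.
From /u/ at 6 leftward: 5 /u/ is itself a trigger — this domain ends here.
From /u/ at 8 rightward: 9 /a/ → [+round]; 10 /g/ transparent; 11 /g/ transparent; 12 /a/ → [+round]; bound reached.
From /u/ at 8 leftward: 7 /l/ transparent; 6 /u/ is itself a trigger — this domain ends here.
[+round] positions on the surface: 2 3 4 5 6 8 9 12.

g e~ e~ u~ u~ u~ l u~ a~ g g a~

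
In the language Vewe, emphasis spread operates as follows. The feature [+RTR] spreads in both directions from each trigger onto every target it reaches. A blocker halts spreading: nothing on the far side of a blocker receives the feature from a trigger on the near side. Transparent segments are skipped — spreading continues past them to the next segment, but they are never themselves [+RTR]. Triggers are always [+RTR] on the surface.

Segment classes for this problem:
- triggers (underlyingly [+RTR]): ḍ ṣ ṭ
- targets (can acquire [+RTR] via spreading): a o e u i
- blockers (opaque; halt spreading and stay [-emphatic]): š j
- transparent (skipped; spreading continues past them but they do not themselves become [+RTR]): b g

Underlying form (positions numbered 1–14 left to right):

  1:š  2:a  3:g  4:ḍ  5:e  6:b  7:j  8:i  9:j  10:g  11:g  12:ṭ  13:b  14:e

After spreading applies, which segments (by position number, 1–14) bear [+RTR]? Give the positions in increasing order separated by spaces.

From /ḍ/ at 4 rightward: 5 /e/ → [+RTR]; 6 /b/ transparent; 7 /j/ blocks.
From /ḍ/ at 4 leftward: 3 /g/ transparent; 2 /a/ → [+RTR]; 1 /š/ blocks.
From /ṭ/ at 12 rightward: 13 /b/ transparent; 14 /e/ → [+RTR]; word edge.
From /ṭ/ at 12 leftward: 11 /g/ transparent; 10 /g/ transparent; 9 /j/ blocks.
Target with no active source: position 8 stays [-emphatic].

2 4 5 12 14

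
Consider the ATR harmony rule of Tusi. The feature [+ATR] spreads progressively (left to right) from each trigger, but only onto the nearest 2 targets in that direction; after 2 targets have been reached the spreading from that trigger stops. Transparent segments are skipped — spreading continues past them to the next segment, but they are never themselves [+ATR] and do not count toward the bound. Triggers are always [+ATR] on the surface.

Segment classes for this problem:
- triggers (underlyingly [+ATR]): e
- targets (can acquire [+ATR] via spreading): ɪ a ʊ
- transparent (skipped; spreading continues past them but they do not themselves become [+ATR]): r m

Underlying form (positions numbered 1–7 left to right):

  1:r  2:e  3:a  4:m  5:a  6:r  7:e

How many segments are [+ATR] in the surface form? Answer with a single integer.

From /e/ at 2 rightward: 3 /a/ → [+ATR]; 4 /m/ transparent; 5 /a/ → [+ATR]; bound reached.
From /e/ at 7 rightward: word edge.
[+ATR] positions on the surface: 2 3 5 7.

4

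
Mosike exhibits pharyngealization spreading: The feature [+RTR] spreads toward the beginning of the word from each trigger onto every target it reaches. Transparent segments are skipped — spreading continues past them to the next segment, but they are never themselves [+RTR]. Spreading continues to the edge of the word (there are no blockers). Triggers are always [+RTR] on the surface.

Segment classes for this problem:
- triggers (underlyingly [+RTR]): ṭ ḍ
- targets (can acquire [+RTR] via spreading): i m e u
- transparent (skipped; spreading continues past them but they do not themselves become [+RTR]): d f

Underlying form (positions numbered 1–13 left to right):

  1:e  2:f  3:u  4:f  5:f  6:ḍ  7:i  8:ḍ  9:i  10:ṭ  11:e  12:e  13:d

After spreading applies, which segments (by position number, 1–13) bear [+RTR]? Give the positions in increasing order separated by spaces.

From /ḍ/ at 6 leftward: 5 /f/ transparent; 4 /f/ transparent; 3 /u/ → [+RTR]; 2 /f/ transparent; 1 /e/ → [+RTR]; word edge.
From /ḍ/ at 8 leftward: 7 /i/ → [+RTR]; 6 /ḍ/ is itself a trigger — this domain ends here.
From /ṭ/ at 10 leftward: 9 /i/ → [+RTR]; 8 /ḍ/ is itself a trigger — this domain ends here.
Targets with no active source: positions 11 12 stay [-emphatic].

1 3 6 7 8 9 10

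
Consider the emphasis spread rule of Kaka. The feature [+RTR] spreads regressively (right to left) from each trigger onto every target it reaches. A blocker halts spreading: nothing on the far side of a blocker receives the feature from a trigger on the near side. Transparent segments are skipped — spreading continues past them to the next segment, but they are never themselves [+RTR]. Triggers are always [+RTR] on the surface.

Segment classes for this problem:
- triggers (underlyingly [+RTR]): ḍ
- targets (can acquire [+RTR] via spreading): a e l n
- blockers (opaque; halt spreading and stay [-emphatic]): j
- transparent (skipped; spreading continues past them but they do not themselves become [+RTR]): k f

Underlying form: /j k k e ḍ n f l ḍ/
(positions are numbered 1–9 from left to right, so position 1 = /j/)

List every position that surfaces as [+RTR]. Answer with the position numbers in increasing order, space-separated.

From /ḍ/ at 5 leftward: 4 /e/ → [+RTR]; 3 /k/ transparent; 2 /k/ transparent; 1 /j/ blocks.
From /ḍ/ at 9 leftward: 8 /l/ → [+RTR]; 7 /f/ transparent; 6 /n/ → [+RTR]; 5 /ḍ/ is itself a trigger — this domain ends here.

4 5 6 8 9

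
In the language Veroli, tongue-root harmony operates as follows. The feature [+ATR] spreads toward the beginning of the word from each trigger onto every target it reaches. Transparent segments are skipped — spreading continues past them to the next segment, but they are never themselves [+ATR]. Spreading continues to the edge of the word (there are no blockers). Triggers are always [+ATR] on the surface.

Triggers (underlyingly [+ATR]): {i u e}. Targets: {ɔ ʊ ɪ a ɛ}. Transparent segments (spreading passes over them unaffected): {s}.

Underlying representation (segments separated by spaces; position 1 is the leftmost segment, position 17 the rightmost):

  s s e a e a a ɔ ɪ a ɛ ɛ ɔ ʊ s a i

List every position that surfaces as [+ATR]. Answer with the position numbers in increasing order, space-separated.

3 4 5 6 7 8 9 10 11 12 13 14 16 17

From /e/ at 3 leftward: 2 /s/ transparent; 1 /s/ transparent; word edge.
From /e/ at 5 leftward: 4 /a/ → [+ATR]; 3 /e/ is itself a trigger — this domain ends here.
From /i/ at 17 leftward: 16 /a/ → [+ATR]; 15 /s/ transparent; 14 /ʊ/ → [+ATR]; 13 /ɔ/ → [+ATR]; 12 /ɛ/ → [+ATR]; 11 /ɛ/ → [+ATR]; 10 /a/ → [+ATR]; 9 /ɪ/ → [+ATR]; 8 /ɔ/ → [+ATR]; 7 /a/ → [+ATR]; 6 /a/ → [+ATR]; 5 /e/ is itself a trigger — this domain ends here.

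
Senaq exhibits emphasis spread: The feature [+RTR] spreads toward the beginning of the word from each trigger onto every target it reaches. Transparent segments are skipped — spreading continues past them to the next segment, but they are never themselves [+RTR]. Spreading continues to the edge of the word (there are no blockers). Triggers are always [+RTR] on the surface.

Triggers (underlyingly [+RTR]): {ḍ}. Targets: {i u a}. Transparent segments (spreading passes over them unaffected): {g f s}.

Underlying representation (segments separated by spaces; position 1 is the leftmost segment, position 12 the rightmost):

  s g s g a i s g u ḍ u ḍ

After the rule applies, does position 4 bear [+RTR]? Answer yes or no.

no

From /ḍ/ at 10 leftward: 9 /u/ → [+RTR]; 8 /g/ transparent; 7 /s/ transparent; 6 /i/ → [+RTR]; 5 /a/ → [+RTR]; 4 /g/ transparent; 3 /s/ transparent; 2 /g/ transparent; 1 /s/ transparent; word edge.
From /ḍ/ at 12 leftward: 11 /u/ → [+RTR]; 10 /ḍ/ is itself a trigger — this domain ends here.
[+RTR] positions on the surface: 5 6 9 10 11 12.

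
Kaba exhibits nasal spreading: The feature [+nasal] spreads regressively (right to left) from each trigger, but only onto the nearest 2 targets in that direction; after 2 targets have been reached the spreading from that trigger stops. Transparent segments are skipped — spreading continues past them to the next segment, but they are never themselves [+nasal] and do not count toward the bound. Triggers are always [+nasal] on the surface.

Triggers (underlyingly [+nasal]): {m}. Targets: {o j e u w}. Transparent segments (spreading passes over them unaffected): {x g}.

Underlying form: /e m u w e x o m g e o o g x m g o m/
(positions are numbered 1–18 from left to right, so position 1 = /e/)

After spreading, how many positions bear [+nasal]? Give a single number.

10

From /m/ at 2 leftward: 1 /e/ → [+nasal]; word edge.
From /m/ at 8 leftward: 7 /o/ → [+nasal]; 6 /x/ transparent; 5 /e/ → [+nasal]; bound reached.
From /m/ at 15 leftward: 14 /x/ transparent; 13 /g/ transparent; 12 /o/ → [+nasal]; 11 /o/ → [+nasal]; bound reached.
From /m/ at 18 leftward: 17 /o/ → [+nasal]; 16 /g/ transparent; 15 /m/ is itself a trigger — this domain ends here.
Targets with no active source: positions 3 4 10 stay [-nasal].
[+nasal] positions on the surface: 1 2 5 7 8 11 12 15 17 18.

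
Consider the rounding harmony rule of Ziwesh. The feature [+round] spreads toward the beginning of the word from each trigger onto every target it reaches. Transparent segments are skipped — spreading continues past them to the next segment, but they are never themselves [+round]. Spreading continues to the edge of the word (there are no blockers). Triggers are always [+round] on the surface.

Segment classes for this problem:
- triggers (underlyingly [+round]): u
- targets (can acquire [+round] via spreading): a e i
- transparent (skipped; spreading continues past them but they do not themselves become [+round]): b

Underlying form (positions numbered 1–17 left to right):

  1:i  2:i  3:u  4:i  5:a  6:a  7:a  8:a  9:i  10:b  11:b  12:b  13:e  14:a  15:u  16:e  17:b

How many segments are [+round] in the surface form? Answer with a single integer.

From /u/ at 3 leftward: 2 /i/ → [+round]; 1 /i/ → [+round]; word edge.
From /u/ at 15 leftward: 14 /a/ → [+round]; 13 /e/ → [+round]; 12 /b/ transparent; 11 /b/ transparent; 10 /b/ transparent; 9 /i/ → [+round]; 8 /a/ → [+round]; 7 /a/ → [+round]; 6 /a/ → [+round]; 5 /a/ → [+round]; 4 /i/ → [+round]; 3 /u/ is itself a trigger — this domain ends here.
Target with no active source: position 16 stays [-round].
[+round] positions on the surface: 1 2 3 4 5 6 7 8 9 13 14 15.

12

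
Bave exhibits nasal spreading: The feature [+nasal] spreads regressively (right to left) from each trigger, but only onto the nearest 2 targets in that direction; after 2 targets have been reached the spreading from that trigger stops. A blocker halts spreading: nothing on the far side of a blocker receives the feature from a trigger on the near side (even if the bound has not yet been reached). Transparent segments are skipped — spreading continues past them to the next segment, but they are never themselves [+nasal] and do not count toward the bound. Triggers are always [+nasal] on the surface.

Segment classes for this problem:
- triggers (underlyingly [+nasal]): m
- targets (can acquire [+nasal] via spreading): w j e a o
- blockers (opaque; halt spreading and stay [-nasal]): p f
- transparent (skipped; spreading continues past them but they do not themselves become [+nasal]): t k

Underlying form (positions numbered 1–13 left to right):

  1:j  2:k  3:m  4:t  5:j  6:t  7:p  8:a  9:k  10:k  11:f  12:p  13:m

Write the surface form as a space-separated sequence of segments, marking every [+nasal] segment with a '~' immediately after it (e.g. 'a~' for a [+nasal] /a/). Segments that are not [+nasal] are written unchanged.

j~ k m~ t j t p a k k f p m~

From /m/ at 3 leftward: 2 /k/ transparent; 1 /j/ → [+nasal]; word edge.
From /m/ at 13 leftward: 12 /p/ blocks.
Targets with no active source: positions 5 8 stay [-nasal].
[+nasal] positions on the surface: 1 3 13.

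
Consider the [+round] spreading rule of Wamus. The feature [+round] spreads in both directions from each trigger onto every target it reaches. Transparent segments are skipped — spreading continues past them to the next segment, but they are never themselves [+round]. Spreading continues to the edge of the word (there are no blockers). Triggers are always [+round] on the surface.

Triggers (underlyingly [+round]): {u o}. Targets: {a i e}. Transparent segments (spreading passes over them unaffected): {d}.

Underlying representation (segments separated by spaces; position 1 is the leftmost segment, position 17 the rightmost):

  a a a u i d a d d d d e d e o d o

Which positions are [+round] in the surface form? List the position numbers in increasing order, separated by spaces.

1 2 3 4 5 7 12 14 15 17

From /u/ at 4 rightward: 5 /i/ → [+round]; 6 /d/ transparent; 7 /a/ → [+round]; 8 /d/ transparent; 9 /d/ transparent; 10 /d/ transparent; 11 /d/ transparent; 12 /e/ → [+round]; 13 /d/ transparent; 14 /e/ → [+round]; 15 /o/ is itself a trigger — this domain ends here.
From /u/ at 4 leftward: 3 /a/ → [+round]; 2 /a/ → [+round]; 1 /a/ → [+round]; word edge.
From /o/ at 15 rightward: 16 /d/ transparent; 17 /o/ is itself a trigger — this domain ends here.
From /o/ at 15 leftward: 14 /e/ → [+round]; 13 /d/ transparent; 12 /e/ → [+round]; 11 /d/ transparent; 10 /d/ transparent; 9 /d/ transparent; 8 /d/ transparent; 7 /a/ → [+round]; 6 /d/ transparent; 5 /i/ → [+round]; 4 /u/ is itself a trigger — this domain ends here.
From /o/ at 17 rightward: word edge.
From /o/ at 17 leftward: 16 /d/ transparent; 15 /o/ is itself a trigger — this domain ends here.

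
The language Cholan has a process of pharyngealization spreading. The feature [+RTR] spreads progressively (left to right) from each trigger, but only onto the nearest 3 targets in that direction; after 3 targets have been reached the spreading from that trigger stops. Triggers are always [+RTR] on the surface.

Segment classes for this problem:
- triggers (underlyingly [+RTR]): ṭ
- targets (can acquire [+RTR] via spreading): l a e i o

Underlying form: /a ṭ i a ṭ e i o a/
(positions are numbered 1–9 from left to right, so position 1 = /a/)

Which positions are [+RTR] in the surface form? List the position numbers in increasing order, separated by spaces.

From /ṭ/ at 2 rightward: 3 /i/ → [+RTR]; 4 /a/ → [+RTR]; 5 /ṭ/ is itself a trigger — this domain ends here.
From /ṭ/ at 5 rightward: 6 /e/ → [+RTR]; 7 /i/ → [+RTR]; 8 /o/ → [+RTR]; bound reached.
Targets with no active source: positions 1 9 stay [-emphatic].

2 3 4 5 6 7 8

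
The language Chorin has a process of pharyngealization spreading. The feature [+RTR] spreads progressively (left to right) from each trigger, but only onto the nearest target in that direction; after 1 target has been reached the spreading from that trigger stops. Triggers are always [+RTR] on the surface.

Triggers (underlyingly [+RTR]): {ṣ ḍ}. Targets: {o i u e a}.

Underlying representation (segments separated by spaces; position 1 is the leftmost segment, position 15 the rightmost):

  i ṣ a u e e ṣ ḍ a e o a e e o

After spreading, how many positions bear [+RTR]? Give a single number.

From /ṣ/ at 2 rightward: 3 /a/ → [+RTR]; bound reached.
From /ṣ/ at 7 rightward: 8 /ḍ/ is itself a trigger — this domain ends here.
From /ḍ/ at 8 rightward: 9 /a/ → [+RTR]; bound reached.
Targets with no active source: positions 1 4 5 6 10 11 12 13 14 15 stay [-emphatic].
[+RTR] positions on the surface: 2 3 7 8 9.

5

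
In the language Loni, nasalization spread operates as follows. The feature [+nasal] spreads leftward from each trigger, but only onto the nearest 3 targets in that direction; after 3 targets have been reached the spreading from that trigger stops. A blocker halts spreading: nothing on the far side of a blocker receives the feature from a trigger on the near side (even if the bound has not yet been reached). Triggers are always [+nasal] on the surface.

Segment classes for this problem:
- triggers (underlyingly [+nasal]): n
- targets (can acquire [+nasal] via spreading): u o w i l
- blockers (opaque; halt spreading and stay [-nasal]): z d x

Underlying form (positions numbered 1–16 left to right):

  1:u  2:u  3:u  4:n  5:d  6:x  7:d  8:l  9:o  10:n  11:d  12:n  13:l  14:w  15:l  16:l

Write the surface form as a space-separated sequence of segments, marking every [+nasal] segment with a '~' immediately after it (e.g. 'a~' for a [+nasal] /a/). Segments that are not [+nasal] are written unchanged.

From /n/ at 4 leftward: 3 /u/ → [+nasal]; 2 /u/ → [+nasal]; 1 /u/ → [+nasal]; bound reached.
From /n/ at 10 leftward: 9 /o/ → [+nasal]; 8 /l/ → [+nasal]; 7 /d/ blocks.
From /n/ at 12 leftward: 11 /d/ blocks.
Targets with no active source: positions 13 14 15 16 stay [-nasal].
[+nasal] positions on the surface: 1 2 3 4 8 9 10 12.

u~ u~ u~ n~ d x d l~ o~ n~ d n~ l w l l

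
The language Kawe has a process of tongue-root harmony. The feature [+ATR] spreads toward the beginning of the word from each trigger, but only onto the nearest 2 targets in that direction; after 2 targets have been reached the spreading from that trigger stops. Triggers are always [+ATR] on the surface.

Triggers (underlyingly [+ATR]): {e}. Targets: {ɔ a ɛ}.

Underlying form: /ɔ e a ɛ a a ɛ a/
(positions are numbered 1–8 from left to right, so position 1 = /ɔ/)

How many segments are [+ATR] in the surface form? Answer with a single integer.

From /e/ at 2 leftward: 1 /ɔ/ → [+ATR]; word edge.
Targets with no active source: positions 3 4 5 6 7 8 stay [-ATR].
[+ATR] positions on the surface: 1 2.

2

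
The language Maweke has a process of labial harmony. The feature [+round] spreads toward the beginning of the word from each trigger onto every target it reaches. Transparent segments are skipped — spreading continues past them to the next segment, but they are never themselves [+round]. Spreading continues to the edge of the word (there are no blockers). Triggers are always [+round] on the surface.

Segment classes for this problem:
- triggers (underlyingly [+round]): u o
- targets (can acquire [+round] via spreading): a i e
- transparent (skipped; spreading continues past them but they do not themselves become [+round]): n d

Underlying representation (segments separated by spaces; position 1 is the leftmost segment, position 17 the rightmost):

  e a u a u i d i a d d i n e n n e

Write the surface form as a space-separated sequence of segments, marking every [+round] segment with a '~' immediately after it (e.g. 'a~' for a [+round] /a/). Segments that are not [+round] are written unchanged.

From /u/ at 3 leftward: 2 /a/ → [+round]; 1 /e/ → [+round]; word edge.
From /u/ at 5 leftward: 4 /a/ → [+round]; 3 /u/ is itself a trigger — this domain ends here.
Targets with no active source: positions 6 8 9 12 14 17 stay [-round].
[+round] positions on the surface: 1 2 3 4 5.

e~ a~ u~ a~ u~ i d i a d d i n e n n e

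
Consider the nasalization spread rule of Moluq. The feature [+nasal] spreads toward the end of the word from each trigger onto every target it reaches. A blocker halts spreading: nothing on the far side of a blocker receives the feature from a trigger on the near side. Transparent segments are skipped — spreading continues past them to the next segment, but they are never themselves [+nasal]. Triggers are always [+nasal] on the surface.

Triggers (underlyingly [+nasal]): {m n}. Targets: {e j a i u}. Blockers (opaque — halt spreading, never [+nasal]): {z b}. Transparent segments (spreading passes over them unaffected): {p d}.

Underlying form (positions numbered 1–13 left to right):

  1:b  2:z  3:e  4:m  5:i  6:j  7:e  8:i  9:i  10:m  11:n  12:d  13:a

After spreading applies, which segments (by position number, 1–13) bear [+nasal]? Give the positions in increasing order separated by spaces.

4 5 6 7 8 9 10 11 13

From /m/ at 4 rightward: 5 /i/ → [+nasal]; 6 /j/ → [+nasal]; 7 /e/ → [+nasal]; 8 /i/ → [+nasal]; 9 /i/ → [+nasal]; 10 /m/ is itself a trigger — this domain ends here.
From /m/ at 10 rightward: 11 /n/ is itself a trigger — this domain ends here.
From /n/ at 11 rightward: 12 /d/ transparent; 13 /a/ → [+nasal]; word edge.
Target with no active source: position 3 stays [-nasal].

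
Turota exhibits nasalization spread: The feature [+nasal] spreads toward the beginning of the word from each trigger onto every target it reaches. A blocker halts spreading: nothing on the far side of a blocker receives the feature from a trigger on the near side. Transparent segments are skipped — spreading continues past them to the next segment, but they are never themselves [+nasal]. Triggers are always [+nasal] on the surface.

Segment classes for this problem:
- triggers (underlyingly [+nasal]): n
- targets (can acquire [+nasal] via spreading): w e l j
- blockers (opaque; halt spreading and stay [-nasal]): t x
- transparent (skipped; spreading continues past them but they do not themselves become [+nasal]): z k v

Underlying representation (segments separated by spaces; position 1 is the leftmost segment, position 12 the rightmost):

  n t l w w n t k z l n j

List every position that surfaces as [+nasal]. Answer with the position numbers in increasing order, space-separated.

1 3 4 5 6 10 11

From /n/ at 1 leftward: word edge.
From /n/ at 6 leftward: 5 /w/ → [+nasal]; 4 /w/ → [+nasal]; 3 /l/ → [+nasal]; 2 /t/ blocks.
From /n/ at 11 leftward: 10 /l/ → [+nasal]; 9 /z/ transparent; 8 /k/ transparent; 7 /t/ blocks.
Target with no active source: position 12 stays [-nasal].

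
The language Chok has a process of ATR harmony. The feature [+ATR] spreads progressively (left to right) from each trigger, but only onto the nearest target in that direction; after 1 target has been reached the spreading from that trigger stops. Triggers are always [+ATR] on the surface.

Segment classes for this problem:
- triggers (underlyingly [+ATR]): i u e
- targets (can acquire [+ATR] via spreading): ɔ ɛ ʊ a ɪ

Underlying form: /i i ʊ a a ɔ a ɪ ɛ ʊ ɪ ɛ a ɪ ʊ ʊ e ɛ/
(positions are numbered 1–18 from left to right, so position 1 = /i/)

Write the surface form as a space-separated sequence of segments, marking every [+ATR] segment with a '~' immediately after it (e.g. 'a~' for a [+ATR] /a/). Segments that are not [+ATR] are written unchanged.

From /i/ at 1 rightward: 2 /i/ is itself a trigger — this domain ends here.
From /i/ at 2 rightward: 3 /ʊ/ → [+ATR]; bound reached.
From /e/ at 17 rightward: 18 /ɛ/ → [+ATR]; bound reached.
Targets with no active source: positions 4 5 6 7 8 9 10 11 12 13 14 15 16 stay [-ATR].
[+ATR] positions on the surface: 1 2 3 17 18.

i~ i~ ʊ~ a a ɔ a ɪ ɛ ʊ ɪ ɛ a ɪ ʊ ʊ e~ ɛ~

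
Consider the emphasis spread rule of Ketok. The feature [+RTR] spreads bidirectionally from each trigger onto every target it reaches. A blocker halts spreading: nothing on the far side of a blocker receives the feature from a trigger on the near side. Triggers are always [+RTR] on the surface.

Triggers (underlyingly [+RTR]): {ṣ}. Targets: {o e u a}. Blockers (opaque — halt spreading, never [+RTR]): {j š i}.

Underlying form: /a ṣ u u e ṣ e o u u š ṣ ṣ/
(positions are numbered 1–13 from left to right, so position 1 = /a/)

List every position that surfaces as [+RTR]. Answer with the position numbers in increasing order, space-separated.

1 2 3 4 5 6 7 8 9 10 12 13

From /ṣ/ at 2 rightward: 3 /u/ → [+RTR]; 4 /u/ → [+RTR]; 5 /e/ → [+RTR]; 6 /ṣ/ is itself a trigger — this domain ends here.
From /ṣ/ at 2 leftward: 1 /a/ → [+RTR]; word edge.
From /ṣ/ at 6 rightward: 7 /e/ → [+RTR]; 8 /o/ → [+RTR]; 9 /u/ → [+RTR]; 10 /u/ → [+RTR]; 11 /š/ blocks.
From /ṣ/ at 6 leftward: 5 /e/ → [+RTR]; 4 /u/ → [+RTR]; 3 /u/ → [+RTR]; 2 /ṣ/ is itself a trigger — this domain ends here.
From /ṣ/ at 12 rightward: 13 /ṣ/ is itself a trigger — this domain ends here.
From /ṣ/ at 12 leftward: 11 /š/ blocks.
From /ṣ/ at 13 rightward: word edge.
From /ṣ/ at 13 leftward: 12 /ṣ/ is itself a trigger — this domain ends here.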